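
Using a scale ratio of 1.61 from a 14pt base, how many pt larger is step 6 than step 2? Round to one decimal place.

Step 2: 14.0 × 1.61² = 36.289pt
Step 6: 14.0 × 1.61⁶ = 243.828pt
Difference: 243.828 − 36.289 = 207.539pt

207.5pt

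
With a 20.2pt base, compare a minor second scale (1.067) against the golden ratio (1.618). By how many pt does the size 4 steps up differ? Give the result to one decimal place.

Minor second: 20.2 × 1.067⁴ = 26.182pt
Golden ratio: 20.2 × 1.618⁴ = 138.441pt
Difference: 138.441 − 26.182 = 112.259pt

112.3pt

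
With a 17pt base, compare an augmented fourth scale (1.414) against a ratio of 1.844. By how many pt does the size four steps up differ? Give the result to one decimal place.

128.6pt

Augmented fourth: 17.0 × 1.414⁴ = 67.959pt
At 1.844: 17.0 × 1.844⁴ = 196.559pt
Difference: 196.559 − 67.959 = 128.600pt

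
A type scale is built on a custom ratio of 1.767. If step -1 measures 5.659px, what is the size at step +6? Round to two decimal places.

304.37px

5.659 × 1.767⁷ = 5.659 × 53.78434 ≈ 304.366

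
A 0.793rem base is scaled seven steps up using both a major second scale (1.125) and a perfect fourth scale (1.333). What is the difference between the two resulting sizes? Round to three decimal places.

Major second: 0.793 × 1.125⁷ = 1.80859rem
Perfect fourth: 0.793 × 1.333⁷ = 5.93040rem
Difference: 5.93040 − 1.80859 = 4.12181rem

4.122rem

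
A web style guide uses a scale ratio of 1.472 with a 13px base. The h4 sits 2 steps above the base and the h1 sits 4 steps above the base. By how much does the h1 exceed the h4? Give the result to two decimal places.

Step 2: 13.0 × 1.472² = 28.1682px
Step 4: 13.0 × 1.472⁴ = 61.0344px
Difference: 61.0344 − 28.1682 = 32.8662px

32.87px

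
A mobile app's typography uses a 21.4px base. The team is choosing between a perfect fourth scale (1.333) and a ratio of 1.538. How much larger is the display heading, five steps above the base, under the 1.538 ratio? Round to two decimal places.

94.09px

Perfect fourth: 21.4 × 1.333⁵ = 90.0668px
At 1.538: 21.4 × 1.538⁵ = 184.1601px
Difference: 184.1601 − 90.0668 = 94.0933px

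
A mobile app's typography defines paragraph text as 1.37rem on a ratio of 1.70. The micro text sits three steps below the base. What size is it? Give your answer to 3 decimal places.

0.279rem

1.37 ÷ 1.70³ = 1.37 ÷ 4.91300 ≈ 0.279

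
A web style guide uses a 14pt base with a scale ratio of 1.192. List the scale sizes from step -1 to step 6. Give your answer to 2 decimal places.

11.74pt, 14.00pt, 16.69pt, 19.89pt, 23.71pt, 28.26pt, 33.69pt, 40.16pt

Step -1: 14.0 ÷ 1.192 = 11.74
Step 0: 14pt
Step 1: 14.0 × 1.192 = 16.69
Step 2: 14.0 × 1.192² = 19.89
Step 3: 14.0 × 1.192³ = 23.71
Step 4: 14.0 × 1.192⁴ = 28.26
Step 5: 14.0 × 1.192⁵ = 33.69
Step 6: 14.0 × 1.192⁶ = 40.16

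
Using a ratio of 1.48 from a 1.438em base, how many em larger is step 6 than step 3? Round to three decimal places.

10.451em

Step 3: 1.438 × 1.48³ = 4.66170em
Step 6: 1.438 × 1.48⁶ = 15.11225em
Difference: 15.11225 − 4.66170 = 10.45055em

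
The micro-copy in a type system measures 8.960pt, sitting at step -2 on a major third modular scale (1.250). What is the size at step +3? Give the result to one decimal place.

27.3pt

8.960 × 1.250⁵ = 8.960 × 3.05176 ≈ 27.344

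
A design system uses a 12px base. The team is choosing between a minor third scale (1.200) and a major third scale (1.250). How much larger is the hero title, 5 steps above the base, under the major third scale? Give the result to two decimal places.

6.76px

Minor third: 12.0 × 1.200⁵ = 29.8598px
Major third: 12.0 × 1.250⁵ = 36.6211px
Difference: 36.6211 − 29.8598 = 6.7613px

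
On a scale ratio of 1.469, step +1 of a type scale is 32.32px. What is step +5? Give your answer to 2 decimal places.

150.51px

Moving from step +1 to step +5 is 4 steps up, so multiply by r⁴.
32.32 × 1.469⁴ = 32.32 × 4.65680 ≈ 150.508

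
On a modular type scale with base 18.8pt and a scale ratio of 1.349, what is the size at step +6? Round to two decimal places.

113.30pt

Each step on a modular scale multiplies by the ratio, so the size n steps from the base is base × ratioⁿ.
18.8 × 1.349⁶ = 18.8 × 6.02659 ≈ 113.30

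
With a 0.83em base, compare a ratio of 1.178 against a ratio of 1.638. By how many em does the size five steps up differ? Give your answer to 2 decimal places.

7.90em

At 1.178: 0.83 × 1.178⁵ = 1.8828em
At 1.638: 0.83 × 1.638⁵ = 9.7870em
Difference: 9.7870 − 1.8828 = 7.9042em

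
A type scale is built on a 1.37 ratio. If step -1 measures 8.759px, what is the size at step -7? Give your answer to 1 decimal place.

1.3px

8.759 ÷ 1.37⁶ = 8.759 ÷ 6.61186 ≈ 1.325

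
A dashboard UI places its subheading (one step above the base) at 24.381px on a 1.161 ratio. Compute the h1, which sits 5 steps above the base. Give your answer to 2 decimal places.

44.30px

Moving from step +1 to step +5 is 4 steps up, so multiply by r⁴.
24.381 × 1.161⁴ = 24.381 × 1.81689 ≈ 44.298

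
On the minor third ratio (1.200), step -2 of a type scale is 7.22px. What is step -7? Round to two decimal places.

Moving from step -2 to step -7 is 5 steps down, so divide by r⁵.
7.22 ÷ 1.200⁵ = 7.22 ÷ 2.48832 ≈ 2.902

2.90px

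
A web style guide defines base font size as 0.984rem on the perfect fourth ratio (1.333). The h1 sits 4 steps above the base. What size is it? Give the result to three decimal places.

0.984 × 1.333⁴ = 0.984 × 3.15733 ≈ 3.107

3.107rem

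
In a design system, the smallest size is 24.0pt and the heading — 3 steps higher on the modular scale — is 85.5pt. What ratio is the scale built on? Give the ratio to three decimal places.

1.527

r³ = 85.5 / 24.0, so r = (85.5/24.0)^(1/3).
r = 3.5625^(1/3) ≈ 1.5273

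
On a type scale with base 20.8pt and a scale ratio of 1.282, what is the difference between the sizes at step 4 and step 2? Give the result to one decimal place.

22.0pt

Step 2: 20.8 × 1.282² = 34.185pt
Step 4: 20.8 × 1.282⁴ = 56.184pt
Difference: 56.184 − 34.185 = 21.999pt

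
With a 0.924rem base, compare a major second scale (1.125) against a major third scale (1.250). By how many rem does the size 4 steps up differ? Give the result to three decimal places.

0.776rem

Major second: 0.924 × 1.125⁴ = 1.48007rem
Major third: 0.924 × 1.250⁴ = 2.25586rem
Difference: 2.25586 − 1.48007 = 0.77579rem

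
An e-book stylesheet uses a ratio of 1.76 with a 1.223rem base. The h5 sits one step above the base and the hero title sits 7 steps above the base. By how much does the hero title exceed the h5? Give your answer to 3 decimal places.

Step 1: 1.223 × 1.76 = 2.15248rem
Step 7: 1.223 × 1.76⁷ = 63.97571rem
Difference: 63.97571 − 2.15248 = 61.82323rem

61.823rem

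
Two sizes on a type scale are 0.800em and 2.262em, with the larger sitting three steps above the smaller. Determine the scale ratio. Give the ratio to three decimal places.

1.414

r³ = 2.262 / 0.800, so r = (2.262/0.800)^(1/3).
r = 2.8275^(1/3) ≈ 1.4141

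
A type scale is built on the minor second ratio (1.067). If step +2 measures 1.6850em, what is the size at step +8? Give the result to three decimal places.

The gap is 8 − (2) = 6 steps, so the factor is 1.067^6.
1.6850 × 1.067⁶ = 1.6850 × 1.47566 ≈ 2.486

2.486em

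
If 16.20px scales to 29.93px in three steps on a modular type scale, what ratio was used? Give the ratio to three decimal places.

The ratio satisfies 16.20 × r³ = 29.93, so r = (29.93 / 16.20)^(1/3).
r = 1.8475^(1/3) ≈ 1.2271

1.227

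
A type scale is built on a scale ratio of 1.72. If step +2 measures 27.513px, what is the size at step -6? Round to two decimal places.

Moving from step +2 to step -6 is 8 steps down, so divide by r⁸.
27.513 ÷ 1.72⁸ = 27.513 ÷ 76.59979 ≈ 0.359

0.36px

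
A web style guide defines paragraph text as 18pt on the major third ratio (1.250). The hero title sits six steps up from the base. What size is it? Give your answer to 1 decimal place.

Every step multiplies by the scale ratio.
18.0 × 1.250⁶ = 18.0 × 3.81470 ≈ 68.66

68.7pt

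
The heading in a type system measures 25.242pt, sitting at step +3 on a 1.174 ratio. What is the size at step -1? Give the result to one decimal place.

13.3pt

25.242 ÷ 1.174⁴ = 25.242 ÷ 1.89964 ≈ 13.288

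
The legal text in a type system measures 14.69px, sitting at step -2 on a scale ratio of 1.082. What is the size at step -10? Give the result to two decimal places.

7.82px

Moving from step -2 to step -10 is 8 steps down, so divide by r⁸.
14.69 ÷ 1.082⁸ = 14.69 ÷ 1.87853 ≈ 7.820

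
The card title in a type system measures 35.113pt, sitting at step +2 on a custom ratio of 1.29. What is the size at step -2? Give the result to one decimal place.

12.7pt

35.113 ÷ 1.29⁴ = 35.113 ÷ 2.76923 ≈ 12.680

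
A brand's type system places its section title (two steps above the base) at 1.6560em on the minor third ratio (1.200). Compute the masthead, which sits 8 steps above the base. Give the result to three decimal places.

4.945em

1.6560 × 1.200⁶ = 1.6560 × 2.98598 ≈ 4.945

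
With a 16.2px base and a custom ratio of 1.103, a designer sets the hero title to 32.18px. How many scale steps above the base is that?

7

1.103ⁿ = 32.18 / 16.2 = 1.9864
n = ln(1.9864) / ln(1.103) = 0.6863 / 0.0980 ≈ 7.00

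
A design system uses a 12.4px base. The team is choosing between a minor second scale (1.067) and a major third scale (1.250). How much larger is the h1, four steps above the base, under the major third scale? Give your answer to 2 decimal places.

Minor second: 12.4 × 1.067⁴ = 16.0723px
Major third: 12.4 × 1.250⁴ = 30.2734px
Difference: 30.2734 − 16.0723 = 14.2011px

14.20px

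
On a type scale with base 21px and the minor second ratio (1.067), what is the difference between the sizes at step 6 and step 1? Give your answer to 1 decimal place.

Step 1: 21.0 × 1.067 = 22.407px
Step 6: 21.0 × 1.067⁶ = 30.989px
Difference: 30.989 − 22.407 = 8.582px

8.6px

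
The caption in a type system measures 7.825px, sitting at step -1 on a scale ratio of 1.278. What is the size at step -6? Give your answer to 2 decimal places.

Moving from step -1 to step -6 is 5 steps down, so divide by r⁵.
7.825 ÷ 1.278⁵ = 7.825 ÷ 3.40921 ≈ 2.295

2.30px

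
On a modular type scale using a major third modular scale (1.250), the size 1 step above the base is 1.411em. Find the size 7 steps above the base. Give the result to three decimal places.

5.383em

Moving from step +1 to step +7 is 6 steps up, so multiply by r⁶.
1.411 × 1.250⁶ = 1.411 × 3.81470 ≈ 5.383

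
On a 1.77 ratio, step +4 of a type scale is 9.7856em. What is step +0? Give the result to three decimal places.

The gap is 0 − (4) = -4 steps, so the factor is 1.77^-4.
9.7856 ÷ 1.77⁴ = 9.7856 ÷ 9.81506 ≈ 0.997

0.997em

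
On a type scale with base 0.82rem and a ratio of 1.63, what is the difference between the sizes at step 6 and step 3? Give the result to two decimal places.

11.83rem

Step 3: 0.82 × 1.63³ = 3.5512rem
Step 6: 0.82 × 1.63⁶ = 15.3794rem
Difference: 15.3794 − 3.5512 = 11.8282rem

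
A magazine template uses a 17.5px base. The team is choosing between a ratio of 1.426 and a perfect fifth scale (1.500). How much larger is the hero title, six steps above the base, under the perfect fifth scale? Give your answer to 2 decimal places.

52.19px

At 1.426: 17.5 × 1.426⁶ = 147.1483px
Perfect fifth: 17.5 × 1.500⁶ = 199.3359px
Difference: 199.3359 − 147.1483 = 52.1876px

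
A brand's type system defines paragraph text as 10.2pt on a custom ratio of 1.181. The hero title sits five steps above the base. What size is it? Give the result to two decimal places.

23.43pt

10.2 × 1.181⁵ = 10.2 × 2.29747 ≈ 23.43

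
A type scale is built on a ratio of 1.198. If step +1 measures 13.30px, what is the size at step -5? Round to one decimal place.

4.5px

13.30 ÷ 1.198⁶ = 13.30 ÷ 2.95625 ≈ 4.499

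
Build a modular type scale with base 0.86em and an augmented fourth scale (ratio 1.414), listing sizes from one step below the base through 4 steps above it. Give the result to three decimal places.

Step -1: 0.86 ÷ 1.414 = 0.608
Step 0: 0.86em
Step 1: 0.86 × 1.414 = 1.216
Step 2: 0.86 × 1.414² = 1.719
Step 3: 0.86 × 1.414³ = 2.431
Step 4: 0.86 × 1.414⁴ = 3.438

0.608em, 0.860em, 1.216em, 1.719em, 2.431em, 3.438em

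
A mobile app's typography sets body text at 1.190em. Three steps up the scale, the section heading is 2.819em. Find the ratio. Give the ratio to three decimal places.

1.333

The ratio satisfies 1.190 × r³ = 2.819, so r = (2.819 / 1.190)^(1/3).
r = 2.3689^(1/3) ≈ 1.3331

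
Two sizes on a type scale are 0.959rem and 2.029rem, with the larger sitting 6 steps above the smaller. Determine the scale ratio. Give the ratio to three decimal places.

r⁶ = 2.029 / 0.959, so r = (2.029/0.959)^(1/6).
r = 2.1157^(1/6) ≈ 1.1330

1.133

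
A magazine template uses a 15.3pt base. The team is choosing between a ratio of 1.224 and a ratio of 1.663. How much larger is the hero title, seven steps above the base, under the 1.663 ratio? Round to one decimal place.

At 1.224: 15.3 × 1.224⁷ = 62.974pt
At 1.663: 15.3 × 1.663⁷ = 538.192pt
Difference: 538.192 − 62.974 = 475.218pt

475.2pt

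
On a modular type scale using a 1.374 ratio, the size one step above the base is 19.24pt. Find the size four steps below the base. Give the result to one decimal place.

3.9pt

19.24 ÷ 1.374⁵ = 19.24 ÷ 4.89704 ≈ 3.929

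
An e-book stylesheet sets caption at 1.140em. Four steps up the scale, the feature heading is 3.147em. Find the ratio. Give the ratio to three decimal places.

The ratio satisfies 1.140 × r⁴ = 3.147, so r = (3.147 / 1.140)^(1/4).
r = 2.7605^(1/4) ≈ 1.2890

1.289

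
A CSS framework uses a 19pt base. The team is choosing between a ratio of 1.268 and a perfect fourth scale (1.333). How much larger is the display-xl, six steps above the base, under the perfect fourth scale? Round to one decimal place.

At 1.268: 19.0 × 1.268⁶ = 78.971pt
Perfect fourth: 19.0 × 1.333⁶ = 106.594pt
Difference: 106.594 − 78.971 = 27.623pt

27.6pt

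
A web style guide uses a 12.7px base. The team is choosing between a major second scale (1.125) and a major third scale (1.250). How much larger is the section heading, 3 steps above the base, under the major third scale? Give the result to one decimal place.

Major second: 12.7 × 1.125³ = 18.083px
Major third: 12.7 × 1.250³ = 24.805px
Difference: 24.805 − 18.083 = 6.722px

6.7px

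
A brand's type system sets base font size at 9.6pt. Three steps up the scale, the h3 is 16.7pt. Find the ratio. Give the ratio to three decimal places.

1.203

r³ = 16.7 / 9.6, so r = (16.7/9.6)^(1/3).
r = 1.7396^(1/3) ≈ 1.2027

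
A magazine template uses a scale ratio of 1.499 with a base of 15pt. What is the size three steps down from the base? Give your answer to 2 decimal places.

4.45pt

Every step multiplies by the scale ratio.
15.0 ÷ 1.499³ = 15.0 ÷ 3.36825 ≈ 4.45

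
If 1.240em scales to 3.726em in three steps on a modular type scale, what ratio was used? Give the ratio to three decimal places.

The ratio satisfies 1.240 × r³ = 3.726, so r = (3.726 / 1.240)^(1/3).
r = 3.0048^(1/3) ≈ 1.4430

1.443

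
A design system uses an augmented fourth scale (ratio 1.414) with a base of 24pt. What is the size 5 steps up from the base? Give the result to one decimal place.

135.7pt

A modular type scale is a geometric sequence: sizeₙ = base × rⁿ.
24.0 × 1.414⁵ = 24.0 × 5.65258 ≈ 135.66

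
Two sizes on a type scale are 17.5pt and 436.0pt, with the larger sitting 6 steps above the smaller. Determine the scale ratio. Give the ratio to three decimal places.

1.709

The ratio satisfies 17.5 × r⁶ = 436.0, so r = (436.0 / 17.5)^(1/6).
r = 24.9143^(1/6) ≈ 1.7090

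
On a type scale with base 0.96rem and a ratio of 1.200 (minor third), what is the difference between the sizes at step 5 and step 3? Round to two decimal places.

Step 3: 0.96 × 1.200³ = 1.6589rem
Step 5: 0.96 × 1.200⁵ = 2.3888rem
Difference: 2.3888 − 1.6589 = 0.7299rem

0.73rem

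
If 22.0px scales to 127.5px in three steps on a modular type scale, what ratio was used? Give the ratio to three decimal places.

1.796

r³ = 127.5 / 22.0, so r = (127.5/22.0)^(1/3).
r = 5.7955^(1/3) ≈ 1.7962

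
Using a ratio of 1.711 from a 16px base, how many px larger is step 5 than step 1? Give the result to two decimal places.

207.25px

Step 1: 16.0 × 1.711 = 27.3760px
Step 5: 16.0 × 1.711⁵ = 234.6227px
Difference: 234.6227 − 27.3760 = 207.2467px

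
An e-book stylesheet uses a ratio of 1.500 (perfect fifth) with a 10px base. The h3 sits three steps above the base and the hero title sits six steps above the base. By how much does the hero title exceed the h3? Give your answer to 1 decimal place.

Step 3: 10.0 × 1.500³ = 33.750px
Step 6: 10.0 × 1.500⁶ = 113.906px
Difference: 113.906 − 33.750 = 80.156px

80.2px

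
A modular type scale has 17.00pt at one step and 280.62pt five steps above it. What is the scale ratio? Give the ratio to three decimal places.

r⁵ = 280.62 / 17.00, so r = (280.62/17.00)^(1/5).
r = 16.5071^(1/5) ≈ 1.7520

1.752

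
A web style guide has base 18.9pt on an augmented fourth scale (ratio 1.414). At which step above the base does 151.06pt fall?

1.414ⁿ = 151.06 / 18.9 = 7.9926
n = ln(7.9926) / ln(1.414) = 2.0785 / 0.3464 ≈ 6.00

6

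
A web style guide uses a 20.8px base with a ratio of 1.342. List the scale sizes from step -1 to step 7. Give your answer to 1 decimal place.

Step -1: 20.8 ÷ 1.342 = 15.5
Step 0: 20.8px
Step 1: 20.8 × 1.342 = 27.9
Step 2: 20.8 × 1.342² = 37.5
Step 3: 20.8 × 1.342³ = 50.3
Step 4: 20.8 × 1.342⁴ = 67.5
Step 5: 20.8 × 1.342⁵ = 90.5
Step 6: 20.8 × 1.342⁶ = 121.5
Step 7: 20.8 × 1.342⁷ = 163.1

15.5px, 20.8px, 27.9px, 37.5px, 50.3px, 67.5px, 90.5px, 121.5px, 163.1px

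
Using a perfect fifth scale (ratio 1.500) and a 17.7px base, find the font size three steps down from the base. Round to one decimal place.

5.2px

17.7 ÷ 1.500³ = 17.7 ÷ 3.37500 ≈ 5.24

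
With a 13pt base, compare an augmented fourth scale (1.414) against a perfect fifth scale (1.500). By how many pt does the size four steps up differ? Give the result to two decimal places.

Augmented fourth: 13.0 × 1.414⁴ = 51.9686pt
Perfect fifth: 13.0 × 1.500⁴ = 65.8125pt
Difference: 65.8125 − 51.9686 = 13.8439pt

13.84pt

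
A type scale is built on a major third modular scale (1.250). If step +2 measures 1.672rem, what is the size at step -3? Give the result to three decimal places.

0.548rem

1.672 ÷ 1.250⁵ = 1.672 ÷ 3.05176 ≈ 0.548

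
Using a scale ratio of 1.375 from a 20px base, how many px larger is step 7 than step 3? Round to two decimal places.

Step 3: 20.0 × 1.375³ = 51.9922px
Step 7: 20.0 × 1.375⁷ = 185.8441px
Difference: 185.8441 − 51.9922 = 133.8519px

133.85px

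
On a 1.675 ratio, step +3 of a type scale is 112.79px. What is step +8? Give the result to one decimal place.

112.79 × 1.675⁵ = 112.79 × 13.18482 ≈ 1487.115

1487.1px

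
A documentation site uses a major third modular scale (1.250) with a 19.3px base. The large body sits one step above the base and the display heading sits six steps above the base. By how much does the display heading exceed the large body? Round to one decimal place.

Step 1: 19.3 × 1.250 = 24.125px
Step 6: 19.3 × 1.250⁶ = 73.624px
Difference: 73.624 − 24.125 = 49.499px

49.5px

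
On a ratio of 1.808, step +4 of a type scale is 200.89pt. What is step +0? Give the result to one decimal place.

18.8pt

Moving from step +4 to step +0 is 4 steps down, so divide by r⁴.
200.89 ÷ 1.808⁴ = 200.89 ÷ 10.68547 ≈ 18.800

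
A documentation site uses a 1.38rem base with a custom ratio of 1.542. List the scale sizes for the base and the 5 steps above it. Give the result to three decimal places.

1.380rem, 2.128rem, 3.281rem, 5.060rem, 7.802rem, 12.031rem

Step 0: 1.38rem
Step 1: 1.38 × 1.542 = 2.128
Step 2: 1.38 × 1.542² = 3.281
Step 3: 1.38 × 1.542³ = 5.060
Step 4: 1.38 × 1.542⁴ = 7.802
Step 5: 1.38 × 1.542⁵ = 12.031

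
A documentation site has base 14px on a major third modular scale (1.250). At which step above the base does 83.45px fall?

8

1.250ⁿ = 83.45 / 14 = 5.9607
n = ln(5.9607) / ln(1.250) = 1.7852 / 0.2231 ≈ 8.00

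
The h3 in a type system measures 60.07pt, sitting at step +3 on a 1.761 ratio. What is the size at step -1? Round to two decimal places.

60.07 ÷ 1.761⁴ = 60.07 ÷ 9.61695 ≈ 6.246

6.25pt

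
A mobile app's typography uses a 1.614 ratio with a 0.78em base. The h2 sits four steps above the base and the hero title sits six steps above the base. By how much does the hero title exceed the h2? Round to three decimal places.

8.495em

Step 4: 0.78 × 1.614⁴ = 5.29308em
Step 6: 0.78 × 1.614⁶ = 13.78846em
Difference: 13.78846 − 5.29308 = 8.49538em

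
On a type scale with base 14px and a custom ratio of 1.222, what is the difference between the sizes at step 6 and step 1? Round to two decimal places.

29.51px

Step 1: 14.0 × 1.222 = 17.1080px
Step 6: 14.0 × 1.222⁶ = 46.6182px
Difference: 46.6182 − 17.1080 = 29.5102px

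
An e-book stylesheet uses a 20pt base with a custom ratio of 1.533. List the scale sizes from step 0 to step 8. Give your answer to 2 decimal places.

20.00pt, 30.66pt, 47.00pt, 72.05pt, 110.46pt, 169.33pt, 259.59pt, 397.95pt, 610.05pt

Step 0: 20pt
Step 1: 20.0 × 1.533 = 30.66
Step 2: 20.0 × 1.533² = 47.00
Step 3: 20.0 × 1.533³ = 72.05
Step 4: 20.0 × 1.533⁴ = 110.46
Step 5: 20.0 × 1.533⁵ = 169.33
Step 6: 20.0 × 1.533⁶ = 259.59
Step 7: 20.0 × 1.533⁷ = 397.95
Step 8: 20.0 × 1.533⁸ = 610.05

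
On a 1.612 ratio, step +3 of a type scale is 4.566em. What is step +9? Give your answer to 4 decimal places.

4.566 × 1.612⁶ = 4.566 × 17.54649 ≈ 80.1173

80.1173em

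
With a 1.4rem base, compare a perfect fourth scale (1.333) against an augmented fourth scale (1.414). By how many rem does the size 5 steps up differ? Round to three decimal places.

Perfect fourth: 1.4 × 1.333⁵ = 5.89222rem
Augmented fourth: 1.4 × 1.414⁵ = 7.91362rem
Difference: 7.91362 − 5.89222 = 2.02140rem

2.021rem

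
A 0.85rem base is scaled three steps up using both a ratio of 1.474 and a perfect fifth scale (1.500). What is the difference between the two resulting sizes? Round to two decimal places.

0.15rem

At 1.474: 0.85 × 1.474³ = 2.7221rem
Perfect fifth: 0.85 × 1.500³ = 2.8687rem
Difference: 2.8687 − 2.7221 = 0.1466rem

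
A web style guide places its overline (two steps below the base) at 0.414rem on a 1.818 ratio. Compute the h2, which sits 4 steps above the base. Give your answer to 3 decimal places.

0.414 × 1.818⁶ = 0.414 × 36.10466 ≈ 14.947

14.947rem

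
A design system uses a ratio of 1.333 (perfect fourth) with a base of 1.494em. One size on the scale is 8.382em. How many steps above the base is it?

6

1.333ⁿ = 8.382 / 1.494 = 5.6104
n = ln(5.6104) / ln(1.333) = 1.7246 / 0.2874 ≈ 6.00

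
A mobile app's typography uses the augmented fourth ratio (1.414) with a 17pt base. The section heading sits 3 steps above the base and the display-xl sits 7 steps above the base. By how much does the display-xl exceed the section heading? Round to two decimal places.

144.07pt

Step 3: 17.0 × 1.414³ = 48.0615pt
Step 7: 17.0 × 1.414⁷ = 192.1298pt
Difference: 192.1298 − 48.0615 = 144.0683pt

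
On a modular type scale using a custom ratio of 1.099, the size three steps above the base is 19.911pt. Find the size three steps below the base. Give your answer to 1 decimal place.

19.911 ÷ 1.099⁶ = 19.911 ÷ 1.76192 ≈ 11.301

11.3pt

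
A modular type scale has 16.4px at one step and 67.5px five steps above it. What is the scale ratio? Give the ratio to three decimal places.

r⁵ = 67.5 / 16.4, so r = (67.5/16.4)^(1/5).
r = 4.1159^(1/5) ≈ 1.3271

1.327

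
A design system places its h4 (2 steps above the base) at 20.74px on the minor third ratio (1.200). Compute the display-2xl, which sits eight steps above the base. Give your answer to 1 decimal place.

61.9px

The gap is 8 − (2) = 6 steps, so the factor is 1.200^6.
20.74 × 1.200⁶ = 20.74 × 2.98598 ≈ 61.929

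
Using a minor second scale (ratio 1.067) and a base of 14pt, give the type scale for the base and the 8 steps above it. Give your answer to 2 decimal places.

14.00pt, 14.94pt, 15.94pt, 17.01pt, 18.15pt, 19.36pt, 20.66pt, 22.04pt, 23.52pt

Step 0: 14pt
Step 1: 14.0 × 1.067 = 14.94
Step 2: 14.0 × 1.067² = 15.94
Step 3: 14.0 × 1.067³ = 17.01
Step 4: 14.0 × 1.067⁴ = 18.15
Step 5: 14.0 × 1.067⁵ = 19.36
Step 6: 14.0 × 1.067⁶ = 20.66
Step 7: 14.0 × 1.067⁷ = 22.04
Step 8: 14.0 × 1.067⁸ = 23.52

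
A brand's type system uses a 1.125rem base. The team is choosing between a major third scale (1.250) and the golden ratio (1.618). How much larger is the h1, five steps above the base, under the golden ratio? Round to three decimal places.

Major third: 1.125 × 1.250⁵ = 3.43323rem
Golden ratio: 1.125 × 1.618⁵ = 12.47513rem
Difference: 12.47513 − 3.43323 = 9.04190rem

9.042rem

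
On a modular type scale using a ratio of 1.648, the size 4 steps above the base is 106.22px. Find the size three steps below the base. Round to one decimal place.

106.22 ÷ 1.648⁷ = 106.22 ÷ 33.01418 ≈ 3.217

3.2px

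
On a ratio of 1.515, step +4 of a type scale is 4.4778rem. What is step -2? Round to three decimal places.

0.370rem

Moving from step +4 to step -2 is 6 steps down, so divide by r⁶.
4.4778 ÷ 1.515⁶ = 4.4778 ÷ 12.09138 ≈ 0.370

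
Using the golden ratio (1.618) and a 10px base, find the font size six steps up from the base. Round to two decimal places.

Every step multiplies by the scale ratio.
10.0 × 1.618⁶ = 10.0 × 17.94201 ≈ 179.42

179.42px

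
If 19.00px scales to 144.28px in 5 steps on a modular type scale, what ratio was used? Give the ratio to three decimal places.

1.500

The ratio satisfies 19.00 × r⁵ = 144.28, so r = (144.28 / 19.00)^(1/5).
r = 7.5937^(1/5) ≈ 1.5000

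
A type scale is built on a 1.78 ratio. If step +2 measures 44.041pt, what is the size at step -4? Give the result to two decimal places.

44.041 ÷ 1.78⁶ = 44.041 ÷ 31.80680 ≈ 1.385

1.38pt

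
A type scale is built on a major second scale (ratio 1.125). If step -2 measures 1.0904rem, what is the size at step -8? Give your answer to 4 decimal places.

0.5379rem

Moving from step -2 to step -8 is 6 steps down, so divide by r⁶.
1.0904 ÷ 1.125⁶ = 1.0904 ÷ 2.02729 ≈ 0.5379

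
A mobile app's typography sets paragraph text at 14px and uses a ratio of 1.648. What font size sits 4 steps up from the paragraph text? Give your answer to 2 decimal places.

103.27px

14.0 × 1.648⁴ = 14.0 × 7.37613 ≈ 103.27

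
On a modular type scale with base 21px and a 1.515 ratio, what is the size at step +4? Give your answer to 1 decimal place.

110.6px

A modular type scale is a geometric sequence: sizeₙ = base × rⁿ.
21.0 × 1.515⁴ = 21.0 × 5.26806 ≈ 110.63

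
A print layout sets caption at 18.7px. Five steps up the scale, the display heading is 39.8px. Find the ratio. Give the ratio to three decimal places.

r⁵ = 39.8 / 18.7, so r = (39.8/18.7)^(1/5).
r = 2.1283^(1/5) ≈ 1.1631

1.163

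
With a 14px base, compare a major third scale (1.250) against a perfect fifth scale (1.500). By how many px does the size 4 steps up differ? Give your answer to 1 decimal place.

Major third: 14.0 × 1.250⁴ = 34.180px
Perfect fifth: 14.0 × 1.500⁴ = 70.875px
Difference: 70.875 − 34.180 = 36.695px

36.7px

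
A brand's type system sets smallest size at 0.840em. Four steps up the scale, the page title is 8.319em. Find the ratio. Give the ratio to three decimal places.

1.774

r⁴ = 8.319 / 0.840, so r = (8.319/0.840)^(1/4).
r = 9.9036^(1/4) ≈ 1.7740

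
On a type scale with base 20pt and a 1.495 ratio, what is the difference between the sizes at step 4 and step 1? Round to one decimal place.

70.0pt

Step 1: 20.0 × 1.495 = 29.900pt
Step 4: 20.0 × 1.495⁴ = 99.907pt
Difference: 99.907 − 29.900 = 70.007pt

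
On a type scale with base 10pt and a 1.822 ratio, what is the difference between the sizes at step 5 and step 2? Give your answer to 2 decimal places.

Step 2: 10.0 × 1.822² = 33.1968pt
Step 5: 10.0 × 1.822⁵ = 200.7899pt
Difference: 200.7899 − 33.1968 = 167.5931pt

167.59pt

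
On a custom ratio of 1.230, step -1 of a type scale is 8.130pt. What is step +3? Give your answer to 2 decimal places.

8.130 × 1.230⁴ = 8.130 × 2.28887 ≈ 18.608

18.61pt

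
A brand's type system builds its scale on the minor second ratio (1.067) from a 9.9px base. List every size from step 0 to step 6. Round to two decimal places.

9.90px, 10.56px, 11.27px, 12.03px, 12.83px, 13.69px, 14.61px

Step 0: 9.9px
Step 1: 9.9 × 1.067 = 10.56
Step 2: 9.9 × 1.067² = 11.27
Step 3: 9.9 × 1.067³ = 12.03
Step 4: 9.9 × 1.067⁴ = 12.83
Step 5: 9.9 × 1.067⁵ = 13.69
Step 6: 9.9 × 1.067⁶ = 14.61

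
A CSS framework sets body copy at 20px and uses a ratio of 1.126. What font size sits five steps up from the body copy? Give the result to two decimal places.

20.0 × 1.126⁵ = 20.0 × 1.81006 ≈ 36.20

36.20px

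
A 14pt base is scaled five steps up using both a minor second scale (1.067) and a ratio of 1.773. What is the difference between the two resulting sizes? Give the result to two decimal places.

Minor second: 14.0 × 1.067⁵ = 19.3620pt
At 1.773: 14.0 × 1.773⁵ = 245.2854pt
Difference: 245.2854 − 19.3620 = 225.9234pt

225.92pt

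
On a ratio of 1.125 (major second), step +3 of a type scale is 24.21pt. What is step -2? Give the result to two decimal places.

24.21 ÷ 1.125⁵ = 24.21 ÷ 1.80203 ≈ 13.435

13.43pt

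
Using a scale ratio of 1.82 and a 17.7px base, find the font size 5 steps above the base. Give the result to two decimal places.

353.45px

17.7 × 1.82⁵ = 17.7 × 19.96903 ≈ 353.45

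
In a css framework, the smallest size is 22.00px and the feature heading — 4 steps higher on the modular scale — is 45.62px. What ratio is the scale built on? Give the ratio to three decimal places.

1.200

r⁴ = 45.62 / 22.00, so r = (45.62/22.00)^(1/4).
r = 2.0736^(1/4) ≈ 1.2000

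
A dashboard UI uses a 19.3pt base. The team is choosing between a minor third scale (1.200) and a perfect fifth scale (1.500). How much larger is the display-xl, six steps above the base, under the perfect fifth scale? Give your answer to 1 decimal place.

Minor third: 19.3 × 1.200⁶ = 57.629pt
Perfect fifth: 19.3 × 1.500⁶ = 219.839pt
Difference: 219.839 − 57.629 = 162.210pt

162.2pt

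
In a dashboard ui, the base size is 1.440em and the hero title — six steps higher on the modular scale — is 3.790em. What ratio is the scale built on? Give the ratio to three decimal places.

r⁶ = 3.790 / 1.440, so r = (3.790/1.440)^(1/6).
r = 2.6319^(1/6) ≈ 1.1750

1.175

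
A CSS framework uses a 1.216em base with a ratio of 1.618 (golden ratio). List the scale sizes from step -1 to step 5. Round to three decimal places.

0.752em, 1.216em, 1.967em, 3.183em, 5.151em, 8.334em, 13.484em

Step -1: 1.216 ÷ 1.618 = 0.752
Step 0: 1.216em
Step 1: 1.216 × 1.618 = 1.967
Step 2: 1.216 × 1.618² = 3.183
Step 3: 1.216 × 1.618³ = 5.151
Step 4: 1.216 × 1.618⁴ = 8.334
Step 5: 1.216 × 1.618⁵ = 13.484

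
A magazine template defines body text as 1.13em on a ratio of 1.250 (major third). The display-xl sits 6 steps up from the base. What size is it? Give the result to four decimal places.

4.3106em

Every step multiplies by the scale ratio.
1.13 × 1.250⁶ = 1.13 × 3.81470 ≈ 4.3106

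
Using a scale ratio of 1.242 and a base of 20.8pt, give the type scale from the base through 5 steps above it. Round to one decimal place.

20.8pt, 25.8pt, 32.1pt, 39.8pt, 49.5pt, 61.5pt

Step 0: 20.8pt
Step 1: 20.8 × 1.242 = 25.8
Step 2: 20.8 × 1.242² = 32.1
Step 3: 20.8 × 1.242³ = 39.8
Step 4: 20.8 × 1.242⁴ = 49.5
Step 5: 20.8 × 1.242⁵ = 61.5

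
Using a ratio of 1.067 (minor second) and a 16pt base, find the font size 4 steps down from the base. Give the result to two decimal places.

Each step on a modular scale multiplies by the ratio, so the size n steps from the base is base × ratioⁿ.
16.0 ÷ 1.067⁴ = 16.0 ÷ 1.29616 ≈ 12.34

12.34pt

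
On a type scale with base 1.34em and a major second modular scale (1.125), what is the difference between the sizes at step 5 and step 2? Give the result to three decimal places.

0.719em

Step 2: 1.34 × 1.125² = 1.69594em
Step 5: 1.34 × 1.125⁵ = 2.41472em
Difference: 2.41472 − 1.69594 = 0.71878em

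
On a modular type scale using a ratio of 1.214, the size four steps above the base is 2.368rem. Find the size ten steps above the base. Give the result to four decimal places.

7.5804rem

2.368 × 1.214⁶ = 2.368 × 3.20119 ≈ 7.5804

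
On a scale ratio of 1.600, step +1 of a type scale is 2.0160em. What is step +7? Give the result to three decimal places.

The gap is 7 − (1) = 6 steps, so the factor is 1.600^6.
2.0160 × 1.600⁶ = 2.0160 × 16.77722 ≈ 33.823

33.823em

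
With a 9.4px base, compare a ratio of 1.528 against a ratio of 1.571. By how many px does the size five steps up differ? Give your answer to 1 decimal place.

11.7px

At 1.528: 9.4 × 1.528⁵ = 78.297px
At 1.571: 9.4 × 1.571⁵ = 89.952px
Difference: 89.952 − 78.297 = 11.655px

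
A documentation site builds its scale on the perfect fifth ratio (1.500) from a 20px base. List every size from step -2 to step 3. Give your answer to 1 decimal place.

Step -2: 20.0 ÷ 1.500² = 8.9
Step -1: 20.0 ÷ 1.500 = 13.3
Step 0: 20px
Step 1: 20.0 × 1.500 = 30.0
Step 2: 20.0 × 1.500² = 45.0
Step 3: 20.0 × 1.500³ = 67.5

8.9px, 13.3px, 20.0px, 30.0px, 45.0px, 67.5px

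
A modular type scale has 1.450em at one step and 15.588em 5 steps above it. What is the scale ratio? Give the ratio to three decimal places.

1.608

r⁵ = 15.588 / 1.450, so r = (15.588/1.450)^(1/5).
r = 10.7503^(1/5) ≈ 1.6080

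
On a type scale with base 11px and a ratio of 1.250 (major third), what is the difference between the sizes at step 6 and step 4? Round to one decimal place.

Step 4: 11.0 × 1.250⁴ = 26.855px
Step 6: 11.0 × 1.250⁶ = 41.962px
Difference: 41.962 − 26.855 = 15.107px

15.1px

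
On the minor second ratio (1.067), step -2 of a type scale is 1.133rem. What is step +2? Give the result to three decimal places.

1.469rem

1.133 × 1.067⁴ = 1.133 × 1.29616 ≈ 1.469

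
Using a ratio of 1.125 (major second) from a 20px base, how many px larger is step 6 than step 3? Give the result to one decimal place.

12.1px

Step 3: 20.0 × 1.125³ = 28.477px
Step 6: 20.0 × 1.125⁶ = 40.546px
Difference: 40.546 − 28.477 = 12.069px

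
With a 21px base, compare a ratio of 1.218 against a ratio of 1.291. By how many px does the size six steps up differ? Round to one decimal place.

28.7px

At 1.218: 21.0 × 1.218⁶ = 68.565px
At 1.291: 21.0 × 1.291⁶ = 97.225px
Difference: 97.225 − 68.565 = 28.660px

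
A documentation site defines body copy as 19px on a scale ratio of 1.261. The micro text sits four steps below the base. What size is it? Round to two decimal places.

7.51px

Each step on a modular scale multiplies by the ratio, so the size n steps from the base is base × ratioⁿ.
19.0 ÷ 1.261⁴ = 19.0 ÷ 2.52848 ≈ 7.51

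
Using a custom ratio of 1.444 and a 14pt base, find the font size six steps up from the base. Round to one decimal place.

126.9pt

Each step on a modular scale multiplies by the ratio, so the size n steps from the base is base × ratioⁿ.
14.0 × 1.444⁶ = 14.0 × 9.06574 ≈ 126.92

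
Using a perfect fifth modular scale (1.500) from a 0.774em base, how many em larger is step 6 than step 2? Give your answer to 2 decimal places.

Step 2: 0.774 × 1.500² = 1.7415em
Step 6: 0.774 × 1.500⁶ = 8.8163em
Difference: 8.8163 − 1.7415 = 7.0748em

7.07em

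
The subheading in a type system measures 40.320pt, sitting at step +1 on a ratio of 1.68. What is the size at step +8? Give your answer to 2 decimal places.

1522.95pt

Moving from step +1 to step +8 is 7 steps up, so multiply by r⁷.
40.320 × 1.68⁷ = 40.320 × 37.77156 ≈ 1522.949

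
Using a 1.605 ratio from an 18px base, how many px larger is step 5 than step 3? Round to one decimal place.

117.3px

Step 3: 18.0 × 1.605³ = 74.421px
Step 5: 18.0 × 1.605⁵ = 191.711px
Difference: 191.711 − 74.421 = 117.290px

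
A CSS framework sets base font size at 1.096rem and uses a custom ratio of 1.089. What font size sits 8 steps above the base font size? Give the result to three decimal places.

A modular type scale is a geometric sequence: sizeₙ = base × rⁿ.
1.096 × 1.089⁸ = 1.096 × 1.97799 ≈ 2.168

2.168rem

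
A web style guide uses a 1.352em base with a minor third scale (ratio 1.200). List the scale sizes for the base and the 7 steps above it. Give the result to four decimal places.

1.3520em, 1.6224em, 1.9469em, 2.3363em, 2.8035em, 3.3642em, 4.0371em, 4.8445em

Step 0: 1.352em
Step 1: 1.352 × 1.200 = 1.6224
Step 2: 1.352 × 1.200² = 1.9469
Step 3: 1.352 × 1.200³ = 2.3363
Step 4: 1.352 × 1.200⁴ = 2.8035
Step 5: 1.352 × 1.200⁵ = 3.3642
Step 6: 1.352 × 1.200⁶ = 4.0371
Step 7: 1.352 × 1.200⁷ = 4.8445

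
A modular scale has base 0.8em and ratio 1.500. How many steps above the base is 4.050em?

1.500ⁿ = 4.050 / 0.8 = 5.0625
n = ln(5.0625) / ln(1.500) = 1.6219 / 0.4055 ≈ 4.00

4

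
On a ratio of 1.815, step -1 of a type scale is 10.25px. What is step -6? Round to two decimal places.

0.52px

Moving from step -1 to step -6 is 5 steps down, so divide by r⁵.
10.25 ÷ 1.815⁵ = 10.25 ÷ 19.69623 ≈ 0.520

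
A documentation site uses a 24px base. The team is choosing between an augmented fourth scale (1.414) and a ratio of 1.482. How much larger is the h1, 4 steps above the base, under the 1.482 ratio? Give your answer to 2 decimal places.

Augmented fourth: 24.0 × 1.414⁴ = 95.9420px
At 1.482: 24.0 × 1.482⁴ = 115.7721px
Difference: 115.7721 − 95.9420 = 19.8301px

19.83px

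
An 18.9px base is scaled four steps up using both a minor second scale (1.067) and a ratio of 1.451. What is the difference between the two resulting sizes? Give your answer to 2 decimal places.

Minor second: 18.9 × 1.067⁴ = 24.4974px
At 1.451: 18.9 × 1.451⁴ = 83.7783px
Difference: 83.7783 − 24.4974 = 59.2809px

59.28px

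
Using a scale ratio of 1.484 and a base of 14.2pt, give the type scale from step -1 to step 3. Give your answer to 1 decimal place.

9.6pt, 14.2pt, 21.1pt, 31.3pt, 46.4pt

Step -1: 14.2 ÷ 1.484 = 9.6
Step 0: 14.2pt
Step 1: 14.2 × 1.484 = 21.1
Step 2: 14.2 × 1.484² = 31.3
Step 3: 14.2 × 1.484³ = 46.4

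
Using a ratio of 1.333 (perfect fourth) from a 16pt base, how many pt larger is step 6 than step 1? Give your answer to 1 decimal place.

Step 1: 16.0 × 1.333 = 21.328pt
Step 6: 16.0 × 1.333⁶ = 89.764pt
Difference: 89.764 − 21.328 = 68.436pt

68.4pt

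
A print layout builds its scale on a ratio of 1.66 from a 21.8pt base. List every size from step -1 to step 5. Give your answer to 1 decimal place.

13.1pt, 21.8pt, 36.2pt, 60.1pt, 99.7pt, 165.5pt, 274.8pt

Step -1: 21.8 ÷ 1.66 = 13.1
Step 0: 21.8pt
Step 1: 21.8 × 1.66 = 36.2
Step 2: 21.8 × 1.66² = 60.1
Step 3: 21.8 × 1.66³ = 99.7
Step 4: 21.8 × 1.66⁴ = 165.5
Step 5: 21.8 × 1.66⁵ = 274.8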